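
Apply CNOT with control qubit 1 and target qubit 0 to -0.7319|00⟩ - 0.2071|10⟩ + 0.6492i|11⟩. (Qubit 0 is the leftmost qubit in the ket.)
-0.7319|00⟩ + 0.6492i|01⟩ - 0.2071|10⟩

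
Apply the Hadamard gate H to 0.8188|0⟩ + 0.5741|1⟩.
0.9849|0⟩ + 0.173|1⟩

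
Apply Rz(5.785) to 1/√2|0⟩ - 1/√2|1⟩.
(-0.6853 - 0.1743i)|0⟩ + (0.6853 - 0.1743i)|1⟩

Rz(5.785) = [[e^(−iθ/2), 0], [0, e^(iθ/2)]] with e^(±iθ/2) = cos(θ/2) ± i·sin(θ/2); θ = 5.785, cos(θ/2) ≈ -0.969137, sin(θ/2) ≈ 0.246525.
With a = amp(|0⟩) = 1/√2 and b = amp(|1⟩) = -1/√2:
new amp(|0⟩) = (-0.969137 - 0.246525i)·a = (-0.6853 - 0.1743i)
new amp(|1⟩) = (-0.969137 + 0.246525i)·b = (0.6853 - 0.1743i)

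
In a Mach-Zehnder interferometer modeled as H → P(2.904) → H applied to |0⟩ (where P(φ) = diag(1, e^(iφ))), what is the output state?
(0.01405 + 0.1177i)|0⟩ + (0.986 - 0.1177i)|1⟩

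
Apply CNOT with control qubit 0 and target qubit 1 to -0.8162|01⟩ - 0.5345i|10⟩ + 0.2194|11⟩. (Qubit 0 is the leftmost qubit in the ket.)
-0.8162|01⟩ + 0.2194|10⟩ - 0.5345i|11⟩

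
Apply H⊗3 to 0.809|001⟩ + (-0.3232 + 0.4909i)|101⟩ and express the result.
(0.1718 + 0.1736i)|000⟩ + (-0.1718 - 0.1736i)|001⟩ + (0.1718 + 0.1736i)|010⟩ + (-0.1718 - 0.1736i)|011⟩ + (0.4003 - 0.1736i)|100⟩ + (-0.4003 + 0.1736i)|101⟩ + (0.4003 - 0.1736i)|110⟩ + (-0.4003 + 0.1736i)|111⟩

H⊗3 gives amp(|y⟩) = (1/2√2) Σ_x (−1)^(x·y) amp(|x⟩), where x·y is the number of positions in which both x and y have a 1.
|000⟩: (0.809 + (-0.3232 + 0.4909i))/(2√2) = (0.1718 + 0.1736i)
|001⟩: (-0.809 - (-0.3232 + 0.4909i))/(2√2) = (-0.1718 - 0.1736i)
|010⟩: (0.809 + (-0.3232 + 0.4909i))/(2√2) = (0.1718 + 0.1736i)
|011⟩: (-0.809 - (-0.3232 + 0.4909i))/(2√2) = (-0.1718 - 0.1736i)
|100⟩: (0.809 - (-0.3232 + 0.4909i))/(2√2) = (0.4003 - 0.1736i)
|101⟩: (-0.809 + (-0.3232 + 0.4909i))/(2√2) = (-0.4003 + 0.1736i)
|110⟩: (0.809 - (-0.3232 + 0.4909i))/(2√2) = (0.4003 - 0.1736i)
|111⟩: (-0.809 + (-0.3232 + 0.4909i))/(2√2) = (-0.4003 + 0.1736i)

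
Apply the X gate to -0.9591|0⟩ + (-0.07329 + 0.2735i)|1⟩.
(-0.07329 + 0.2735i)|0⟩ - 0.9591|1⟩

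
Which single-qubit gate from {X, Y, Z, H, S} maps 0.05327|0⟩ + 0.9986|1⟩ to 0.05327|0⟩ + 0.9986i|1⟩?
S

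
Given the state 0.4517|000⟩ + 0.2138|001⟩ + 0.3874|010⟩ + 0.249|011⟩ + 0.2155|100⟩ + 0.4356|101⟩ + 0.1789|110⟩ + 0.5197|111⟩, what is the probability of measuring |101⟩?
0.1897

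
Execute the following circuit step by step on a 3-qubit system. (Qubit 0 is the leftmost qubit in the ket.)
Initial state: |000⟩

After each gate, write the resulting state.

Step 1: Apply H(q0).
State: 1/√2|000⟩ + 1/√2|100⟩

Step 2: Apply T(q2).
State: 1/√2|000⟩ + 1/√2|100⟩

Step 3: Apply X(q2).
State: 1/√2|001⟩ + 1/√2|101⟩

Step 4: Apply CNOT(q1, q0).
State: 1/√2|001⟩ + 1/√2|101⟩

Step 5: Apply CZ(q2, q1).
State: 1/√2|001⟩ + 1/√2|101⟩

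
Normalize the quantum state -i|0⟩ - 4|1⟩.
-0.2425i|0⟩ - 0.9701|1⟩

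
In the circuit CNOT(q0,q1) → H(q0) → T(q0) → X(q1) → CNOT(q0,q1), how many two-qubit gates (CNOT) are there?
2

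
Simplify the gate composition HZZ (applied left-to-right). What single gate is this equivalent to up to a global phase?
H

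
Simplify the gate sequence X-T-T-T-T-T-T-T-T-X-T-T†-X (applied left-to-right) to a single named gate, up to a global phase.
X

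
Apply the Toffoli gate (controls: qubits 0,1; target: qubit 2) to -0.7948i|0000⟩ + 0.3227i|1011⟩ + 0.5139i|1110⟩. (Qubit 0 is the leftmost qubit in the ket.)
-0.7948i|0000⟩ + 0.3227i|1011⟩ + 0.5139i|1100⟩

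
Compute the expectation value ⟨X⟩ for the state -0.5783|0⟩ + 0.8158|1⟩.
-0.9436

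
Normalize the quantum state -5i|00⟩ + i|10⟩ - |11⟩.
-0.9623i|00⟩ + 0.1925i|10⟩ - 0.1925|11⟩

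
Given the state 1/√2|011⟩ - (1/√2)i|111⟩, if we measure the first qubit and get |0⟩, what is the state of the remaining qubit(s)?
|11⟩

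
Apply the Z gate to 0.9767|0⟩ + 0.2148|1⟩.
0.9767|0⟩ - 0.2148|1⟩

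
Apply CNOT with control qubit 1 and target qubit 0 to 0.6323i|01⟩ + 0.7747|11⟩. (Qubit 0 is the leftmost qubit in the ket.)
0.7747|01⟩ + 0.6323i|11⟩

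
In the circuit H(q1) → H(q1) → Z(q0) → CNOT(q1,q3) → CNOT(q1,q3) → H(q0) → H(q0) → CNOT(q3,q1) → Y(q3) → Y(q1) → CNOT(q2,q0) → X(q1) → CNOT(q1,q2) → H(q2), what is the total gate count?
14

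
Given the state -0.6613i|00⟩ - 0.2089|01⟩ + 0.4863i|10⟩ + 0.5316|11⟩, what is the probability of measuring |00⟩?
0.4373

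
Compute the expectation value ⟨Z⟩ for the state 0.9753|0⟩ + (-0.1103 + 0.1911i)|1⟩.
0.9025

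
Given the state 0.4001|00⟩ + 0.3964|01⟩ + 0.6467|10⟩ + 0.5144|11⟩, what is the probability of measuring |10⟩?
0.4182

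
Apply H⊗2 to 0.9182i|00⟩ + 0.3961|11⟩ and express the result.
(0.1981 + 0.4591i)|00⟩ + (-0.1981 + 0.4591i)|01⟩ + (-0.1981 + 0.4591i)|10⟩ + (0.1981 + 0.4591i)|11⟩

H⊗2 gives amp(|y⟩) = (1/2) Σ_x (−1)^(x·y) amp(|x⟩), where x·y is the number of positions in which both x and y have a 1.
|00⟩: (0.9182i + 0.3961)/2 = (0.1981 + 0.4591i)
|01⟩: (0.9182i - 0.3961)/2 = (-0.1981 + 0.4591i)
|10⟩: (0.9182i - 0.3961)/2 = (-0.1981 + 0.4591i)
|11⟩: (0.9182i + 0.3961)/2 = (0.1981 + 0.4591i)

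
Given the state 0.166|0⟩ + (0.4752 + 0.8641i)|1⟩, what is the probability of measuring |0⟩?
0.02756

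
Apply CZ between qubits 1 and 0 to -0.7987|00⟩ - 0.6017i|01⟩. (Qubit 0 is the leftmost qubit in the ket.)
-0.7987|00⟩ - 0.6017i|01⟩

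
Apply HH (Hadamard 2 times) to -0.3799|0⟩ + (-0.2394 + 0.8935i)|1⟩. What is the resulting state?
-0.3799|0⟩ + (-0.2394 + 0.8935i)|1⟩

H² = I, so an even number of Hadamards cancels: H^2 = I and the state is unchanged.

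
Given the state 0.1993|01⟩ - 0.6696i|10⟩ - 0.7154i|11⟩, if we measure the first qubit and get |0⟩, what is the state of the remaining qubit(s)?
|1⟩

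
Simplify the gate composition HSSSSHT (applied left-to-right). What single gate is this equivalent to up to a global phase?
T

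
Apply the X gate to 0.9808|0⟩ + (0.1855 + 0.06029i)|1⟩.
(0.1855 + 0.06029i)|0⟩ + 0.9808|1⟩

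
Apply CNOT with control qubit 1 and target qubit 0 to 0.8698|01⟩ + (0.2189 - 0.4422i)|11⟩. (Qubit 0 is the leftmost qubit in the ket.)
(0.2189 - 0.4422i)|01⟩ + 0.8698|11⟩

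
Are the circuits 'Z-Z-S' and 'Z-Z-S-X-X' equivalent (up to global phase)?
Yes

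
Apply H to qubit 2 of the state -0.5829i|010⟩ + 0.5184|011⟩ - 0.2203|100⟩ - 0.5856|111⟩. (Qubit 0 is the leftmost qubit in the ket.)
(0.3666 - 0.4122i)|010⟩ + (-0.3666 - 0.4122i)|011⟩ - 0.1558|100⟩ - 0.1558|101⟩ - 0.4141|110⟩ + 0.4141|111⟩

H on qubit 2 mixes each pair of kets that differ only in qubit 2: amplitudes (a, b) of (|…0…⟩, |…1…⟩) become ((a + b)/√2, (a − b)/√2). Kets absent from the input have amplitude 0.
(|010⟩, |011⟩): (a, b) = (-0.5829i, 0.5184) → ((0.3666 - 0.4122i), (-0.3666 - 0.4122i))
(|100⟩, |101⟩): (a, b) = (-0.2203, 0) → (-0.1558, -0.1558)
(|110⟩, |111⟩): (a, b) = (0, -0.5856) → (-0.4141, 0.4141)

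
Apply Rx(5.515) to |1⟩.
-0.3747i|0⟩ - 0.9271|1⟩

Rx(5.515) = [[cos(θ/2), −i·sin(θ/2)], [−i·sin(θ/2), cos(θ/2)]]; θ = 5.515, cos(θ/2) ≈ -0.927139, sin(θ/2) ≈ 0.374718.
With a = amp(|0⟩) = 0 and b = amp(|1⟩) = 1:
new amp(|0⟩) = (-0.927139)·a + (-0.374718i)·b = -0.3747i
new amp(|1⟩) = (-0.374718i)·a + (-0.927139)·b = -0.9271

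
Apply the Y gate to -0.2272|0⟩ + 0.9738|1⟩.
-0.9738i|0⟩ - 0.2272i|1⟩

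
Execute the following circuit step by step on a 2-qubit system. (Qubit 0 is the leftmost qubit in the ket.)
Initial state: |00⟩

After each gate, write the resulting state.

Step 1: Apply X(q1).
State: |01⟩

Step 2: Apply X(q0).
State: |11⟩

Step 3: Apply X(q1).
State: |10⟩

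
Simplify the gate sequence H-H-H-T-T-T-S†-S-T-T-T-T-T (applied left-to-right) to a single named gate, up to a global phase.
H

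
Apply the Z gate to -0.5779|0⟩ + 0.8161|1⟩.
-0.5779|0⟩ - 0.8161|1⟩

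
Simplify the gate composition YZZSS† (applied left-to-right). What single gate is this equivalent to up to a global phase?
Y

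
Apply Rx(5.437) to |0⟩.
-0.9118|0⟩ - 0.4106i|1⟩

Rx(5.437) = [[cos(θ/2), −i·sin(θ/2)], [−i·sin(θ/2), cos(θ/2)]]; θ = 5.437, cos(θ/2) ≈ -0.911824, sin(θ/2) ≈ 0.410582.
With a = amp(|0⟩) = 1 and b = amp(|1⟩) = 0:
new amp(|0⟩) = (-0.911824)·a + (-0.410582i)·b = -0.9118
new amp(|1⟩) = (-0.410582i)·a + (-0.911824)·b = -0.4106i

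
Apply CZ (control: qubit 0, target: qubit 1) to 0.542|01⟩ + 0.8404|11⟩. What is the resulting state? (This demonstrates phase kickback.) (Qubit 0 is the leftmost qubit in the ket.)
0.542|01⟩ - 0.8404|11⟩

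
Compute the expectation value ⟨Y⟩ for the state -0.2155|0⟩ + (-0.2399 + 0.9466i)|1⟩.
-0.408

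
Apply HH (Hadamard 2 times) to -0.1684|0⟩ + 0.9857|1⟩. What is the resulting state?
-0.1684|0⟩ + 0.9857|1⟩

H² = I, so an even number of Hadamards cancels: H^2 = I and the state is unchanged.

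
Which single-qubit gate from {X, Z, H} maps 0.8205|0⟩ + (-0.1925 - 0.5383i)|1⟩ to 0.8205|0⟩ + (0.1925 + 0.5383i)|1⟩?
Z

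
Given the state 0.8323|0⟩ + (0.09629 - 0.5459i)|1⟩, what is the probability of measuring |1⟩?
0.3073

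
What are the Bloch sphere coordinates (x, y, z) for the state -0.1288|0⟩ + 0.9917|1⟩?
(-0.2555, 0, -0.9669)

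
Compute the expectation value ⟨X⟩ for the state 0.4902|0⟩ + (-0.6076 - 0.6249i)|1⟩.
-0.5957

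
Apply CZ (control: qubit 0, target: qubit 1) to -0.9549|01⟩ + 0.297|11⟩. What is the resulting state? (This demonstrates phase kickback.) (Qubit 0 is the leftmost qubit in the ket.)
-0.9549|01⟩ - 0.297|11⟩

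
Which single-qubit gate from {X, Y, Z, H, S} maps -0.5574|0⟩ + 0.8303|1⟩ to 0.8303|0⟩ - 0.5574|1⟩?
X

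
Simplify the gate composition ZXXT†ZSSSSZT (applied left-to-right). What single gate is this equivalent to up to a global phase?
Z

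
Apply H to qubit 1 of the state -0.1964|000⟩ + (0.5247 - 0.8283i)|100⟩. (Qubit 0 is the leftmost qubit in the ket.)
-0.1389|000⟩ - 0.1389|010⟩ + (0.371 - 0.5857i)|100⟩ + (0.371 - 0.5857i)|110⟩

H on qubit 1 mixes each pair of kets that differ only in qubit 1: amplitudes (a, b) of (|…0…⟩, |…1…⟩) become ((a + b)/√2, (a − b)/√2). Kets absent from the input have amplitude 0.
(|000⟩, |010⟩): (a, b) = (-0.1964, 0) → (-0.1389, -0.1389)
(|100⟩, |110⟩): (a, b) = ((0.5247 - 0.8283i), 0) → ((0.371 - 0.5857i), (0.371 - 0.5857i))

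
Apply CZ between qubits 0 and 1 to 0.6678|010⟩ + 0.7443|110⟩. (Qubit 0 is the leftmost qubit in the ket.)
0.6678|010⟩ - 0.7443|110⟩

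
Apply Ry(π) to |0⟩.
|1⟩

Ry(π) = [[cos(θ/2), −sin(θ/2)], [sin(θ/2), cos(θ/2)]]; θ = π, cos(θ/2) ≈ 0, sin(θ/2) ≈ 1.
With a = amp(|0⟩) = 1 and b = amp(|1⟩) = 0:
new amp(|0⟩) = (-1)·b = 0
new amp(|1⟩) = (1)·a = 1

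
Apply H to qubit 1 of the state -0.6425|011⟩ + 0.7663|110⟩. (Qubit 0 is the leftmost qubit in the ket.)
-0.4543|001⟩ + 0.4543|011⟩ + 0.5419|100⟩ - 0.5419|110⟩

H on qubit 1 mixes each pair of kets that differ only in qubit 1: amplitudes (a, b) of (|…0…⟩, |…1…⟩) become ((a + b)/√2, (a − b)/√2). Kets absent from the input have amplitude 0.
(|001⟩, |011⟩): (a, b) = (0, -0.6425) → (-0.4543, 0.4543)
(|100⟩, |110⟩): (a, b) = (0, 0.7663) → (0.5419, -0.5419)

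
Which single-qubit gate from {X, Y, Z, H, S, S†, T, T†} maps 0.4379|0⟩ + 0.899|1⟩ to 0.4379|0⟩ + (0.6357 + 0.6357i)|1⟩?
T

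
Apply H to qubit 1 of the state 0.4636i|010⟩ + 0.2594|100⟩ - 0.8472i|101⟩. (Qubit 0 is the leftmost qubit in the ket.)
0.3278i|000⟩ - 0.3278i|010⟩ + 0.1834|100⟩ - 0.5991i|101⟩ + 0.1834|110⟩ - 0.5991i|111⟩

H on qubit 1 mixes each pair of kets that differ only in qubit 1: amplitudes (a, b) of (|…0…⟩, |…1…⟩) become ((a + b)/√2, (a − b)/√2). Kets absent from the input have amplitude 0.
(|000⟩, |010⟩): (a, b) = (0, 0.4636i) → (0.3278i, -0.3278i)
(|100⟩, |110⟩): (a, b) = (0.2594, 0) → (0.1834, 0.1834)
(|101⟩, |111⟩): (a, b) = (-0.8472i, 0) → (-0.5991i, -0.5991i)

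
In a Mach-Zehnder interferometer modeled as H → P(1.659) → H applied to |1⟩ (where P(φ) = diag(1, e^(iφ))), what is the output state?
(0.544 - 0.4981i)|0⟩ + (0.456 + 0.4981i)|1⟩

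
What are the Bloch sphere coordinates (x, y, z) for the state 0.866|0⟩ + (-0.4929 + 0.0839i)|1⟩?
(-0.8537, 0.1453, 0.5)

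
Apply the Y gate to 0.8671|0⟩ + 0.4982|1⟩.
-0.4982i|0⟩ + 0.8671i|1⟩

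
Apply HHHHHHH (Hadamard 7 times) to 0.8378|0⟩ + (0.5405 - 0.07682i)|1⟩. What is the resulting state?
(0.9746 - 0.05432i)|0⟩ + (0.2102 + 0.05432i)|1⟩

H² = I, so H^7 = H: a single Hadamard. With (a, b) = (0.8378, (0.5405 - 0.07682i)), H gives ((a + b)/√2, (a − b)/√2) = ((0.9746 - 0.05432i), (0.2102 + 0.05432i)).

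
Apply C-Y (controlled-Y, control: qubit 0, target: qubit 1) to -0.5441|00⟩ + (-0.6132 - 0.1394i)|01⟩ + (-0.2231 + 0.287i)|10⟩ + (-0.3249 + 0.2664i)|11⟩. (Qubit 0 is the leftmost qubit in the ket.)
-0.5441|00⟩ + (-0.6132 - 0.1394i)|01⟩ + (0.2664 + 0.3249i)|10⟩ + (-0.287 - 0.2231i)|11⟩

C-Y leaves the control-|0⟩ kets |00⟩, |01⟩ unchanged and applies Y to qubit 1 on the control-|1⟩ pair (|10⟩, |11⟩).
Y = [[0, -i], [i, 0]].
With a = amp(|10⟩) = (-0.2231 + 0.287i) and b = amp(|11⟩) = (-0.3249 + 0.2664i):
new amp(|10⟩) = (-i)·b = (0.2664 + 0.3249i)
new amp(|11⟩) = (i)·a = (-0.287 - 0.2231i)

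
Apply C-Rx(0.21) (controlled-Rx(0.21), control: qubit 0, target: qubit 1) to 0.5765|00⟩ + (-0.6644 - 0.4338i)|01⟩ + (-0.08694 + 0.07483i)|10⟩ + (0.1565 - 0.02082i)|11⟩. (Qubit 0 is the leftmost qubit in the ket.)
0.5765|00⟩ + (-0.6644 - 0.4338i)|01⟩ + (-0.08864 + 0.05802i)|10⟩ + (0.1635 - 0.01159i)|11⟩

C-Rx(0.21) leaves the control-|0⟩ kets |00⟩, |01⟩ unchanged and applies Rx(0.21) to qubit 1 on the control-|1⟩ pair (|10⟩, |11⟩).
Rx(0.21) = [[cos(θ/2), −i·sin(θ/2)], [−i·sin(θ/2), cos(θ/2)]]; θ = 0.21, cos(θ/2) ≈ 0.994493, sin(θ/2) ≈ 0.104807.
With a = amp(|10⟩) = (-0.08694 + 0.07483i) and b = amp(|11⟩) = (0.1565 - 0.02082i):
new amp(|10⟩) = (0.994493)·a + (-0.104807i)·b = (-0.08864 + 0.05802i)
new amp(|11⟩) = (-0.104807i)·a + (0.994493)·b = (0.1635 - 0.01159i)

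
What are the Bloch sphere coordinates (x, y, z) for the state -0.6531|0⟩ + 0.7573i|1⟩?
(0, -0.9892, -0.147)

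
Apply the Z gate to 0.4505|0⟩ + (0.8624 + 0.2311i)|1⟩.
0.4505|0⟩ + (-0.8624 - 0.2311i)|1⟩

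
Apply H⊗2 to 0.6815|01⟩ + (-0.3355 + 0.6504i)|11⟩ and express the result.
(0.173 + 0.3252i)|00⟩ + (-0.173 - 0.3252i)|01⟩ + (0.5085 - 0.3252i)|10⟩ + (-0.5085 + 0.3252i)|11⟩

H⊗2 gives amp(|y⟩) = (1/2) Σ_x (−1)^(x·y) amp(|x⟩), where x·y is the number of positions in which both x and y have a 1.
|00⟩: (0.6815 + (-0.3355 + 0.6504i))/2 = (0.173 + 0.3252i)
|01⟩: (-0.6815 - (-0.3355 + 0.6504i))/2 = (-0.173 - 0.3252i)
|10⟩: (0.6815 - (-0.3355 + 0.6504i))/2 = (0.5085 - 0.3252i)
|11⟩: (-0.6815 + (-0.3355 + 0.6504i))/2 = (-0.5085 + 0.3252i)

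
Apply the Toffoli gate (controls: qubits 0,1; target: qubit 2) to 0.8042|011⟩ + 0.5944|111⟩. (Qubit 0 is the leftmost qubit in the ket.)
0.8042|011⟩ + 0.5944|110⟩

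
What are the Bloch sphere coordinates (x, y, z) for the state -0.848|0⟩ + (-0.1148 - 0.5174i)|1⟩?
(0.1947, 0.8775, 0.4382)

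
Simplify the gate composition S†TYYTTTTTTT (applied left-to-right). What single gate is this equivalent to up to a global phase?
S†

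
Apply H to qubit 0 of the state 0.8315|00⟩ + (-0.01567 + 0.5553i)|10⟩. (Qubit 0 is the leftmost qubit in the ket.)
(0.5769 + 0.3927i)|00⟩ + (0.599 - 0.3927i)|10⟩

H on qubit 0 mixes each pair of kets that differ only in qubit 0: amplitudes (a, b) of (|…0…⟩, |…1…⟩) become ((a + b)/√2, (a − b)/√2). Kets absent from the input have amplitude 0.
(|00⟩, |10⟩): (a, b) = (0.8315, (-0.01567 + 0.5553i)) → ((0.5769 + 0.3927i), (0.599 - 0.3927i))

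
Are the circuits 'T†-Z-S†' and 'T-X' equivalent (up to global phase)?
No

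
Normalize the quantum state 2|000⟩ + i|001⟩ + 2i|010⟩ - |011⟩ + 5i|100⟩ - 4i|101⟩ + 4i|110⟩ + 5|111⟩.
0.2085|000⟩ + 0.1043i|001⟩ + 0.2085i|010⟩ - 0.1043|011⟩ + 0.5213i|100⟩ - 0.417i|101⟩ + 0.417i|110⟩ + 0.5213|111⟩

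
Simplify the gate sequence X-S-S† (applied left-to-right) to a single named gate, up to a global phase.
X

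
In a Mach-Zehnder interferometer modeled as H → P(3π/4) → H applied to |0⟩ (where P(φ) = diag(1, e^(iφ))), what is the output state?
(0.1464 + (1/√8)i)|0⟩ + (0.8536 - (1/√8)i)|1⟩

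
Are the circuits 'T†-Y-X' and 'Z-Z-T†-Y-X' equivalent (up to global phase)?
Yes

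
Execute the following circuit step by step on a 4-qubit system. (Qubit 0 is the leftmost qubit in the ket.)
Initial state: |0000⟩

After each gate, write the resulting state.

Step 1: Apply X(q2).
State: |0010⟩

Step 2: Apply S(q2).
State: i|0010⟩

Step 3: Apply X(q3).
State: i|0011⟩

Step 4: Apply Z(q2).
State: -i|0011⟩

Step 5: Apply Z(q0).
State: -i|0011⟩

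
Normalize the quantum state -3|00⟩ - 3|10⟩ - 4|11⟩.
-0.5145|00⟩ - 0.5145|10⟩ - 0.686|11⟩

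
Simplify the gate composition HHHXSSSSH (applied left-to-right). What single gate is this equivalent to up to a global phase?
Z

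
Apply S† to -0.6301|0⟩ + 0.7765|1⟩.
-0.6301|0⟩ - 0.7765i|1⟩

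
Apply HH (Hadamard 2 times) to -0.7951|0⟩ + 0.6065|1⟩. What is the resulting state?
-0.7951|0⟩ + 0.6065|1⟩

H² = I, so an even number of Hadamards cancels: H^2 = I and the state is unchanged.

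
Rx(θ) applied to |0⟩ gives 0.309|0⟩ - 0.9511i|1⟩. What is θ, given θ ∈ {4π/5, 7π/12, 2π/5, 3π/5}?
4π/5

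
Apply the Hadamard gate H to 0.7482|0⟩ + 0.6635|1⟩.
0.9982|0⟩ + 0.05989|1⟩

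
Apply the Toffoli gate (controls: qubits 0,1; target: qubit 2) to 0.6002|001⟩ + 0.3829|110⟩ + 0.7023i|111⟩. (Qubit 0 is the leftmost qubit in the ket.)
0.6002|001⟩ + 0.7023i|110⟩ + 0.3829|111⟩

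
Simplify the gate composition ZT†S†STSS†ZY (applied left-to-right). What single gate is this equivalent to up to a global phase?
Y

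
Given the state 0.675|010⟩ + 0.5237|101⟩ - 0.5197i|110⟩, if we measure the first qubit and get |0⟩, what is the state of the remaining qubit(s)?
|10⟩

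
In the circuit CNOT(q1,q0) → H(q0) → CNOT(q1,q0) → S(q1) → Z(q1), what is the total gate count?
5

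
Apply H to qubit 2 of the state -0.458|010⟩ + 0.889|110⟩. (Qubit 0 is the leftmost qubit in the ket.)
-0.3239|010⟩ - 0.3239|011⟩ + 0.6286|110⟩ + 0.6286|111⟩

H on qubit 2 mixes each pair of kets that differ only in qubit 2: amplitudes (a, b) of (|…0…⟩, |…1…⟩) become ((a + b)/√2, (a − b)/√2). Kets absent from the input have amplitude 0.
(|010⟩, |011⟩): (a, b) = (-0.458, 0) → (-0.3239, -0.3239)
(|110⟩, |111⟩): (a, b) = (0.889, 0) → (0.6286, 0.6286)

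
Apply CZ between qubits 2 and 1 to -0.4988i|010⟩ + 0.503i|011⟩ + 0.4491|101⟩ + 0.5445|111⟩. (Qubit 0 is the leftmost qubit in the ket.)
-0.4988i|010⟩ - 0.503i|011⟩ + 0.4491|101⟩ - 0.5445|111⟩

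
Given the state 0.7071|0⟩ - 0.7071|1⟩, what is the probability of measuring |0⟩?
0.5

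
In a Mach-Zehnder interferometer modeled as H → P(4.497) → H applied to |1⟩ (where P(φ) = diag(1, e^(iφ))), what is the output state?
(0.6069 + 0.4884i)|0⟩ + (0.3931 - 0.4884i)|1⟩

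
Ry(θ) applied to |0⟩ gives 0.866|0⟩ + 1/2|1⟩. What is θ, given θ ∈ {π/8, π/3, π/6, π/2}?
π/3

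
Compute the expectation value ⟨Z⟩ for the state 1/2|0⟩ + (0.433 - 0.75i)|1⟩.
-0.5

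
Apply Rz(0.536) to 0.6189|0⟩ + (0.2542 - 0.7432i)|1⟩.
(0.5968 - 0.1639i)|0⟩ + (0.4419 - 0.6494i)|1⟩

Rz(0.536) = [[e^(−iθ/2), 0], [0, e^(iθ/2)]] with e^(±iθ/2) = cos(θ/2) ± i·sin(θ/2); θ = 0.536, cos(θ/2) ≈ 0.964302, sin(θ/2) ≈ 0.264803.
With a = amp(|0⟩) = 0.6189 and b = amp(|1⟩) = (0.2542 - 0.7432i):
new amp(|0⟩) = (0.964302 - 0.264803i)·a = (0.5968 - 0.1639i)
new amp(|1⟩) = (0.964302 + 0.264803i)·b = (0.4419 - 0.6494i)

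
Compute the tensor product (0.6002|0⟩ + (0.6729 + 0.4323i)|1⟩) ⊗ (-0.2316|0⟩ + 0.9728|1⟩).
-0.139|00⟩ + 0.5839|01⟩ + (-0.1558 - 0.1001i)|10⟩ + (0.6546 + 0.4205i)|11⟩

amp(|b₁b₂…⟩) = product of the factor amplitudes for bits b₁, b₂, …; only kets whose every factor amplitude is nonzero survive.
|00⟩: (0.6002)(-0.2316) = -0.139
|01⟩: (0.6002)(0.9728) = 0.5839
|10⟩: (0.6729 + 0.4323i)(-0.2316) = (-0.1558 - 0.1001i)
|11⟩: (0.6729 + 0.4323i)(0.9728) = (0.6546 + 0.4205i)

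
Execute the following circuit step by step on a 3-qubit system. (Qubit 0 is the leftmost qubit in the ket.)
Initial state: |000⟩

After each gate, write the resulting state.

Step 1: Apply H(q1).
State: 1/√2|000⟩ + 1/√2|010⟩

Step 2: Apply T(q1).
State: 1/√2|000⟩ + (1/2 + (1/2)i)|010⟩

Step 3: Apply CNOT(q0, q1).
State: 1/√2|000⟩ + (1/2 + (1/2)i)|010⟩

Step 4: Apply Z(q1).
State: 1/√2|000⟩ + (-1/2 - (1/2)i)|010⟩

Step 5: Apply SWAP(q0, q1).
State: 1/√2|000⟩ + (-1/2 - (1/2)i)|100⟩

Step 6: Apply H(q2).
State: 1/2|000⟩ + 1/2|001⟩ + (-1/√8 - (1/√8)i)|100⟩ + (-1/√8 - (1/√8)i)|101⟩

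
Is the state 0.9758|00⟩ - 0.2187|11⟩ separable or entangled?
Entangled

Writing the state as a|00⟩ + b|01⟩ + c|10⟩ + d|11⟩, it is a product state iff ad − bc = 0.
Here (a, b, c, d) = (0.9758, 0, 0, -0.2187): ad − bc = (0.9758)(-0.2187) − (0)(0) = -0.2134 ≠ 0, so the state is entangled.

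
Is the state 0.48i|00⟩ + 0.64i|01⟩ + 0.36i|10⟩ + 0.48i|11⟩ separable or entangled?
Separable

Writing the state as a|00⟩ + b|01⟩ + c|10⟩ + d|11⟩, it is a product state iff ad − bc = 0.
Here (a, b, c, d) = (0.48i, 0.64i, 0.36i, 0.48i): ad − bc = (0.48i)(0.48i) − (0.64i)(0.36i) = 0, so the state is separable.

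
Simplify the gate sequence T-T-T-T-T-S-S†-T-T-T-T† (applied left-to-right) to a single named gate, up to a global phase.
T†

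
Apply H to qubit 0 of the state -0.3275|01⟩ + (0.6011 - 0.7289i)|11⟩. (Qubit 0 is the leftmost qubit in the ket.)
(0.1935 - 0.5154i)|01⟩ + (-0.6566 + 0.5154i)|11⟩

H on qubit 0 mixes each pair of kets that differ only in qubit 0: amplitudes (a, b) of (|…0…⟩, |…1…⟩) become ((a + b)/√2, (a − b)/√2). Kets absent from the input have amplitude 0.
(|01⟩, |11⟩): (a, b) = (-0.3275, (0.6011 - 0.7289i)) → ((0.1935 - 0.5154i), (-0.6566 + 0.5154i))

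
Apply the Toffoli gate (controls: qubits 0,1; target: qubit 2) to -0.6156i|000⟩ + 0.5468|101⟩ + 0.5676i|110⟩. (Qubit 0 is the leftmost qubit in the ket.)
-0.6156i|000⟩ + 0.5468|101⟩ + 0.5676i|111⟩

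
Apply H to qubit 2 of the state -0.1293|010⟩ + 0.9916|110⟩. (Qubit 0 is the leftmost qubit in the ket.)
-0.09143|010⟩ - 0.09143|011⟩ + 0.7012|110⟩ + 0.7012|111⟩

H on qubit 2 mixes each pair of kets that differ only in qubit 2: amplitudes (a, b) of (|…0…⟩, |…1…⟩) become ((a + b)/√2, (a − b)/√2). Kets absent from the input have amplitude 0.
(|010⟩, |011⟩): (a, b) = (-0.1293, 0) → (-0.09143, -0.09143)
(|110⟩, |111⟩): (a, b) = (0.9916, 0) → (0.7012, 0.7012)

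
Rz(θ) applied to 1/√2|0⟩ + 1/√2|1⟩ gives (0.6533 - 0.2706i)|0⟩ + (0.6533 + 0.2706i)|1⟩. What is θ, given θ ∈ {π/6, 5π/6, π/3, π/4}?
π/4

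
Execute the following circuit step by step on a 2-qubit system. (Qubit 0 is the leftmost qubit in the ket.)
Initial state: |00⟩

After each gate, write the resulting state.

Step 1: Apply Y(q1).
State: i|01⟩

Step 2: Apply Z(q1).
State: -i|01⟩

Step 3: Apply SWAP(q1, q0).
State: -i|10⟩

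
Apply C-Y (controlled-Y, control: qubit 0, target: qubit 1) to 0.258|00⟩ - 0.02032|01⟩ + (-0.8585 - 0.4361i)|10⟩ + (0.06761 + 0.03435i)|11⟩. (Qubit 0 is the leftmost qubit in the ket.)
0.258|00⟩ - 0.02032|01⟩ + (0.03435 - 0.06761i)|10⟩ + (0.4361 - 0.8585i)|11⟩

C-Y leaves the control-|0⟩ kets |00⟩, |01⟩ unchanged and applies Y to qubit 1 on the control-|1⟩ pair (|10⟩, |11⟩).
Y = [[0, -i], [i, 0]].
With a = amp(|10⟩) = (-0.8585 - 0.4361i) and b = amp(|11⟩) = (0.06761 + 0.03435i):
new amp(|10⟩) = (-i)·b = (0.03435 - 0.06761i)
new amp(|11⟩) = (i)·a = (0.4361 - 0.8585i)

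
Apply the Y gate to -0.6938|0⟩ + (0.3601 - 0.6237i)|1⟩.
(-0.6237 - 0.3601i)|0⟩ - 0.6938i|1⟩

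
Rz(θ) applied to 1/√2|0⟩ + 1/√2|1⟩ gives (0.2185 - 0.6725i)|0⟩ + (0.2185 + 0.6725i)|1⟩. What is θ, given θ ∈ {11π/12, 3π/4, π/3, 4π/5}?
4π/5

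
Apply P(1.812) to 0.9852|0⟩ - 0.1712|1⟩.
0.9852|0⟩ + (0.04089 - 0.1662i)|1⟩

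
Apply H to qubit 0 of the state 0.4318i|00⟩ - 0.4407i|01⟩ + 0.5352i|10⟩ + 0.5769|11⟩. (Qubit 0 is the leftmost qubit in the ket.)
0.6838i|00⟩ + (0.4079 - 0.3116i)|01⟩ - 0.07311i|10⟩ + (-0.4079 - 0.3116i)|11⟩

H on qubit 0 mixes each pair of kets that differ only in qubit 0: amplitudes (a, b) of (|…0…⟩, |…1…⟩) become ((a + b)/√2, (a − b)/√2). Kets absent from the input have amplitude 0.
(|00⟩, |10⟩): (a, b) = (0.4318i, 0.5352i) → (0.6838i, -0.07311i)
(|01⟩, |11⟩): (a, b) = (-0.4407i, 0.5769) → ((0.4079 - 0.3116i), (-0.4079 - 0.3116i))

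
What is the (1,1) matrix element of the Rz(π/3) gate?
(0.866 + (1/2)i)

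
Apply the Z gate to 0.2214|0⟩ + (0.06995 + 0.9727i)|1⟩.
0.2214|0⟩ + (-0.06995 - 0.9727i)|1⟩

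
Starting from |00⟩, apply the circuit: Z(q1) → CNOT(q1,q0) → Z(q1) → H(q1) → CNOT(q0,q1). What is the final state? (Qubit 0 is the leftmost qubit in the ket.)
1/√2|00⟩ + 1/√2|01⟩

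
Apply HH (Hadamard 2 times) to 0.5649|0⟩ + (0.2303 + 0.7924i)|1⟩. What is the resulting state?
0.5649|0⟩ + (0.2303 + 0.7924i)|1⟩

H² = I, so an even number of Hadamards cancels: H^2 = I and the state is unchanged.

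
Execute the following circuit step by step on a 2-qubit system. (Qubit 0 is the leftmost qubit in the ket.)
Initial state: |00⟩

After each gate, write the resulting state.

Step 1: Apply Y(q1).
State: i|01⟩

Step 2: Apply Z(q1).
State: -i|01⟩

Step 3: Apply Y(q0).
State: |11⟩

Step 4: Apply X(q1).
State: |10⟩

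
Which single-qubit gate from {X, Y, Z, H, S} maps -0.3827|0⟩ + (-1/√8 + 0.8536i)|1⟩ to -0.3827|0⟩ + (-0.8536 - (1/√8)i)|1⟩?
S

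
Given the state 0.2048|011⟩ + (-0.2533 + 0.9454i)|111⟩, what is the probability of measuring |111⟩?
0.9579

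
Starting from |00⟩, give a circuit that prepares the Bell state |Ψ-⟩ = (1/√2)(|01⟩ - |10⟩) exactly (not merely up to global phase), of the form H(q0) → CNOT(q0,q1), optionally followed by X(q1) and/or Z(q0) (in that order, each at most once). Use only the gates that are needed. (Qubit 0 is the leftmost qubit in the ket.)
H(q0) → CNOT(q0,q1) → X(q1) → Z(q0)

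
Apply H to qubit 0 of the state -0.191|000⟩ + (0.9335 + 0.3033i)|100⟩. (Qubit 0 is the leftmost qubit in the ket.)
(0.525 + 0.2145i)|000⟩ + (-0.7951 - 0.2145i)|100⟩

H on qubit 0 mixes each pair of kets that differ only in qubit 0: amplitudes (a, b) of (|…0…⟩, |…1…⟩) become ((a + b)/√2, (a − b)/√2). Kets absent from the input have amplitude 0.
(|000⟩, |100⟩): (a, b) = (-0.191, (0.9335 + 0.3033i)) → ((0.525 + 0.2145i), (-0.7951 - 0.2145i))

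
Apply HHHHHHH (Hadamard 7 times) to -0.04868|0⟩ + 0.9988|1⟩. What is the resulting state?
0.6718|0⟩ - 0.7407|1⟩

H² = I, so H^7 = H: a single Hadamard. With (a, b) = (-0.04868, 0.9988), H gives ((a + b)/√2, (a − b)/√2) = (0.6718, -0.7407).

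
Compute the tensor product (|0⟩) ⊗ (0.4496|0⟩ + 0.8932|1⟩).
0.4496|00⟩ + 0.8932|01⟩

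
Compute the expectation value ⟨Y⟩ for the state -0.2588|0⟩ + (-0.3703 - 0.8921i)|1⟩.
0.4618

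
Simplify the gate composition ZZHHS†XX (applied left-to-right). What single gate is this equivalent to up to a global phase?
S†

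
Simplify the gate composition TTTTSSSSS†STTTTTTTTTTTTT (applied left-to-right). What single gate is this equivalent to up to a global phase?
T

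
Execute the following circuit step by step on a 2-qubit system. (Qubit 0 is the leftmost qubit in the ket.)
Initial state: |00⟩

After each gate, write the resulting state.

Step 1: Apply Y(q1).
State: i|01⟩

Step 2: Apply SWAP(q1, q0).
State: i|10⟩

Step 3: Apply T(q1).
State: i|10⟩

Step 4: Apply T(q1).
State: i|10⟩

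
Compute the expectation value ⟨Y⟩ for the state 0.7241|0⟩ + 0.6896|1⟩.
0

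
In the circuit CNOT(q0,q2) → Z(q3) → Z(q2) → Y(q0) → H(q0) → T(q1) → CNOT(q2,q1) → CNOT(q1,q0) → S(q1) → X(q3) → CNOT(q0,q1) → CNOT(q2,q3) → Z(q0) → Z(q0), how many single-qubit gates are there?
9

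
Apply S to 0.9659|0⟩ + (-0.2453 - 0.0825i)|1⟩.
0.9659|0⟩ + (0.0825 - 0.2453i)|1⟩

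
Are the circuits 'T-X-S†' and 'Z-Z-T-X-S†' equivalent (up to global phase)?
Yes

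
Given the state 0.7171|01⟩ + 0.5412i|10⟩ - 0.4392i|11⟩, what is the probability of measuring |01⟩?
0.5142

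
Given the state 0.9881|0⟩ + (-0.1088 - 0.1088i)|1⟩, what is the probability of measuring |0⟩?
0.9763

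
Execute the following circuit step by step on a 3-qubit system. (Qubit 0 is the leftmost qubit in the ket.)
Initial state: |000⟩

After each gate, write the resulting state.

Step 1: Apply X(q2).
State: |001⟩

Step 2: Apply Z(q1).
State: |001⟩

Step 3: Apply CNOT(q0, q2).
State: |001⟩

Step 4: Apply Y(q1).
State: i|011⟩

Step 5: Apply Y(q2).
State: |010⟩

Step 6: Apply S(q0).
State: |010⟩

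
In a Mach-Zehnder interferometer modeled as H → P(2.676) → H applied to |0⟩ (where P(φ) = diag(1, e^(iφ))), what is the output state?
(0.05322 + 0.2245i)|0⟩ + (0.9468 - 0.2245i)|1⟩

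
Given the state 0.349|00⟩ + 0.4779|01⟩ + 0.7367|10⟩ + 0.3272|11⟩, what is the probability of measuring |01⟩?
0.2284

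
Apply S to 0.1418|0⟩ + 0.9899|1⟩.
0.1418|0⟩ + 0.9899i|1⟩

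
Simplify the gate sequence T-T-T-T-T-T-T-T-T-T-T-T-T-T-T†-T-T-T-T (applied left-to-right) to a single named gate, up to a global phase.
T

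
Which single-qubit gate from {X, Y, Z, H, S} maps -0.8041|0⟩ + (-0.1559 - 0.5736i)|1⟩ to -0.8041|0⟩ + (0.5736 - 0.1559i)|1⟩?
S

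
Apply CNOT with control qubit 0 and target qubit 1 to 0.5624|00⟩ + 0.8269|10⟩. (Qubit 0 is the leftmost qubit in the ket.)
0.5624|00⟩ + 0.8269|11⟩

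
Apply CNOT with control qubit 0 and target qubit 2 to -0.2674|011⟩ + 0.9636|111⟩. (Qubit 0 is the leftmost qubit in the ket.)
-0.2674|011⟩ + 0.9636|110⟩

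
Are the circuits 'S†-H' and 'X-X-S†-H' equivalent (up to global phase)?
Yes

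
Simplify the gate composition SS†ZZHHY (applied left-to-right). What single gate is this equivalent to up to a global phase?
Y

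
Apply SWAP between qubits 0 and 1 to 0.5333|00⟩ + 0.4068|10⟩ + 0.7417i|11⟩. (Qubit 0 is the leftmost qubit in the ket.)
0.5333|00⟩ + 0.4068|01⟩ + 0.7417i|11⟩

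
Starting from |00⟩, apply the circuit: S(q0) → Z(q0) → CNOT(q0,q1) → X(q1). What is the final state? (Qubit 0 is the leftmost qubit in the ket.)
|01⟩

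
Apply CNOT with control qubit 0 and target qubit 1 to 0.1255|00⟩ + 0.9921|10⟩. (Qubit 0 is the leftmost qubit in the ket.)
0.1255|00⟩ + 0.9921|11⟩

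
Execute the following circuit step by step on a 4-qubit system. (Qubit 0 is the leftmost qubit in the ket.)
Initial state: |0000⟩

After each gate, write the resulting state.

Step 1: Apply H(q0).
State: 1/√2|0000⟩ + 1/√2|1000⟩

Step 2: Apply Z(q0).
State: 1/√2|0000⟩ - 1/√2|1000⟩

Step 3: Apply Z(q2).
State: 1/√2|0000⟩ - 1/√2|1000⟩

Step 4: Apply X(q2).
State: 1/√2|0010⟩ - 1/√2|1010⟩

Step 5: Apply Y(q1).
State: (1/√2)i|0110⟩ - (1/√2)i|1110⟩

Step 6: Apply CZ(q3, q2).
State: (1/√2)i|0110⟩ - (1/√2)i|1110⟩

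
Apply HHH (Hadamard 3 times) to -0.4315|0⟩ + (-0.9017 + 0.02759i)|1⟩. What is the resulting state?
(-0.9427 + 0.01951i)|0⟩ + (0.3325 - 0.01951i)|1⟩

H² = I, so H^3 = H: a single Hadamard. With (a, b) = (-0.4315, (-0.9017 + 0.02759i)), H gives ((a + b)/√2, (a − b)/√2) = ((-0.9427 + 0.01951i), (0.3325 - 0.01951i)).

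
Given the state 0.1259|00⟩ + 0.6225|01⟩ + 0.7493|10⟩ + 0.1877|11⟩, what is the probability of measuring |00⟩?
0.01585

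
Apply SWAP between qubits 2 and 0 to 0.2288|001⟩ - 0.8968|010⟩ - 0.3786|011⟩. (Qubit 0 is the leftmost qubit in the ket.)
-0.8968|010⟩ + 0.2288|100⟩ - 0.3786|110⟩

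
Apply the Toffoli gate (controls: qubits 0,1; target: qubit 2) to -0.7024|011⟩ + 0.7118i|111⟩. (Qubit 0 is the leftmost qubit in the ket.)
-0.7024|011⟩ + 0.7118i|110⟩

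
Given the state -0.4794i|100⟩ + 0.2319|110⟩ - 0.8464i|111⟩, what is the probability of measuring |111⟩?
0.7164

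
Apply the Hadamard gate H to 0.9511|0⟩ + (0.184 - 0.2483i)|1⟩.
(0.8026 - 0.1756i)|0⟩ + (0.5424 + 0.1756i)|1⟩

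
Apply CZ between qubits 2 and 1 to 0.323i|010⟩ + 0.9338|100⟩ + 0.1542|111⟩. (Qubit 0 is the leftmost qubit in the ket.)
0.323i|010⟩ + 0.9338|100⟩ - 0.1542|111⟩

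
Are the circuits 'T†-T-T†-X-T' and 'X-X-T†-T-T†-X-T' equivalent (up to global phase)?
Yes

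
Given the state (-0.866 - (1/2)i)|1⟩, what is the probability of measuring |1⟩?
1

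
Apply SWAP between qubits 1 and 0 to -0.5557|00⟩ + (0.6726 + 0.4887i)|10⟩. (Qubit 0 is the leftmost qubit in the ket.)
-0.5557|00⟩ + (0.6726 + 0.4887i)|01⟩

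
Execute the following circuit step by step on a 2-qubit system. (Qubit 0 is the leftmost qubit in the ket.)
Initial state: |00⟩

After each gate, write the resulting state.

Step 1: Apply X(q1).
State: |01⟩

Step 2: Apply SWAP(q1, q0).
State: |10⟩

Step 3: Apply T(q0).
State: (1/√2 + (1/√2)i)|10⟩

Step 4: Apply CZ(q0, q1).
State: (1/√2 + (1/√2)i)|10⟩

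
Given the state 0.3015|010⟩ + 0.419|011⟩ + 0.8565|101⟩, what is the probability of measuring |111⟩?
0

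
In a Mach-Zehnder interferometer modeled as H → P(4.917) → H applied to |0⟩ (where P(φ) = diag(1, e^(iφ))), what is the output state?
(0.6016 - 0.4896i)|0⟩ + (0.3984 + 0.4896i)|1⟩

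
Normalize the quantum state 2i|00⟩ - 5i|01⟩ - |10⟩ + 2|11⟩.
0.343i|00⟩ - 0.8575i|01⟩ - 0.1715|10⟩ + 0.343|11⟩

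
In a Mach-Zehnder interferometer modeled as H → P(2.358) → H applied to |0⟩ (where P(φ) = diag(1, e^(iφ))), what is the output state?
(0.1458 + 0.3529i)|0⟩ + (0.8542 - 0.3529i)|1⟩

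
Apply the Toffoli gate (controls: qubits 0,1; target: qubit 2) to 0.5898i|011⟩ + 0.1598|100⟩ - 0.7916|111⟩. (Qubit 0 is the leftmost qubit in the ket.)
0.5898i|011⟩ + 0.1598|100⟩ - 0.7916|110⟩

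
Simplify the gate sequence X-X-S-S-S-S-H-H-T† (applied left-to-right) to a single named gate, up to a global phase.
T†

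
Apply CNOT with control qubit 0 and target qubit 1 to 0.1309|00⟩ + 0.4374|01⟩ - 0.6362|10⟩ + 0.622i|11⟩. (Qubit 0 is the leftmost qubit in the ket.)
0.1309|00⟩ + 0.4374|01⟩ + 0.622i|10⟩ - 0.6362|11⟩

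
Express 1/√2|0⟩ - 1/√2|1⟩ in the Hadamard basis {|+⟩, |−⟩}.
|−⟩

With |ψ⟩ = α|0⟩ + β|1⟩, the Hadamard-basis coefficients are ⟨+|ψ⟩ = (α + β)/√2 and ⟨−|ψ⟩ = (α − β)/√2.
Here α = 1/√2, β = -1/√2: (α + β)/√2 = 0, (α − β)/√2 = 1.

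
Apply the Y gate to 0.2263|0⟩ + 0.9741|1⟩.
-0.9741i|0⟩ + 0.2263i|1⟩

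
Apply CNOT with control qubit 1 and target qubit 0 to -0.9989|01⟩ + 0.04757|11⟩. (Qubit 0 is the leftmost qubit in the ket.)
0.04757|01⟩ - 0.9989|11⟩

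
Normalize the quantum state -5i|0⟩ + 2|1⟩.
-0.9285i|0⟩ + 0.3714|1⟩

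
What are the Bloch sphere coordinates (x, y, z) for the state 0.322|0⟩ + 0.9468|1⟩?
(0.6097, 0, -0.7927)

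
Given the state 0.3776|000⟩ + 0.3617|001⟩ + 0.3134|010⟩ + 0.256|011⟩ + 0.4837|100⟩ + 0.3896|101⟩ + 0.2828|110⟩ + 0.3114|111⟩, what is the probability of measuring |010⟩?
0.09822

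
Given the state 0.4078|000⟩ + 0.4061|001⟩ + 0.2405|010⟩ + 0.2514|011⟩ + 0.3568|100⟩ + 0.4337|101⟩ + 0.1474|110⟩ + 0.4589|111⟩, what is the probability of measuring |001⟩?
0.1649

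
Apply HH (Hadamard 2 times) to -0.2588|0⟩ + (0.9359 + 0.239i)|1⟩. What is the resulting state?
-0.2588|0⟩ + (0.9359 + 0.239i)|1⟩

H² = I, so an even number of Hadamards cancels: H^2 = I and the state is unchanged.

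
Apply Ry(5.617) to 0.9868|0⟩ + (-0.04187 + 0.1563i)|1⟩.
(-0.9189 - 0.0511i)|0⟩ + (0.3622 - 0.1477i)|1⟩

Ry(5.617) = [[cos(θ/2), −sin(θ/2)], [sin(θ/2), cos(θ/2)]]; θ = 5.617, cos(θ/2) ≈ -0.945036, sin(θ/2) ≈ 0.326967.
With a = amp(|0⟩) = 0.9868 and b = amp(|1⟩) = (-0.04187 + 0.1563i):
new amp(|0⟩) = (-0.945036)·a + (-0.326967)·b = (-0.9189 - 0.0511i)
new amp(|1⟩) = (0.326967)·a + (-0.945036)·b = (0.3622 - 0.1477i)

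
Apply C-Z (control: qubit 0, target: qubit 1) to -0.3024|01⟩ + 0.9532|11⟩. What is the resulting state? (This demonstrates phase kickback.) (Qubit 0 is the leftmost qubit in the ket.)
-0.3024|01⟩ - 0.9532|11⟩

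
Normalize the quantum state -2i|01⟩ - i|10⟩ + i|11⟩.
-0.8165i|01⟩ - (1/√6)i|10⟩ + (1/√6)i|11⟩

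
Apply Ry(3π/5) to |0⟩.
0.5878|0⟩ + 0.809|1⟩

Ry(3π/5) = [[cos(θ/2), −sin(θ/2)], [sin(θ/2), cos(θ/2)]]; θ = 3π/5, cos(θ/2) ≈ 0.587785, sin(θ/2) ≈ 0.809017.
With a = amp(|0⟩) = 1 and b = amp(|1⟩) = 0:
new amp(|0⟩) = (0.587785)·a + (-0.809017)·b = 0.5878
new amp(|1⟩) = (0.809017)·a + (0.587785)·b = 0.809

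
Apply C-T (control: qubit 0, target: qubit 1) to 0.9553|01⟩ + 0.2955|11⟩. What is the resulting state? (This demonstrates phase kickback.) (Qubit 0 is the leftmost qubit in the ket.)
0.9553|01⟩ + (0.209 + 0.209i)|11⟩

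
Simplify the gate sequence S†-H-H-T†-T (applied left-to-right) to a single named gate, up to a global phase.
S†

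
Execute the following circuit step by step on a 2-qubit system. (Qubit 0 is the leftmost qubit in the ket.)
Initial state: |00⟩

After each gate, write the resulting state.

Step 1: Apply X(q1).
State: |01⟩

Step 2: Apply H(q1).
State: 1/√2|00⟩ - 1/√2|01⟩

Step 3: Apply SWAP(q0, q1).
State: 1/√2|00⟩ - 1/√2|10⟩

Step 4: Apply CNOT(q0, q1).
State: 1/√2|00⟩ - 1/√2|11⟩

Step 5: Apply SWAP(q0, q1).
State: 1/√2|00⟩ - 1/√2|11⟩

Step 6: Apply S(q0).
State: 1/√2|00⟩ - (1/√2)i|11⟩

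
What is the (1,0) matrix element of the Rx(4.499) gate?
-0.7784i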